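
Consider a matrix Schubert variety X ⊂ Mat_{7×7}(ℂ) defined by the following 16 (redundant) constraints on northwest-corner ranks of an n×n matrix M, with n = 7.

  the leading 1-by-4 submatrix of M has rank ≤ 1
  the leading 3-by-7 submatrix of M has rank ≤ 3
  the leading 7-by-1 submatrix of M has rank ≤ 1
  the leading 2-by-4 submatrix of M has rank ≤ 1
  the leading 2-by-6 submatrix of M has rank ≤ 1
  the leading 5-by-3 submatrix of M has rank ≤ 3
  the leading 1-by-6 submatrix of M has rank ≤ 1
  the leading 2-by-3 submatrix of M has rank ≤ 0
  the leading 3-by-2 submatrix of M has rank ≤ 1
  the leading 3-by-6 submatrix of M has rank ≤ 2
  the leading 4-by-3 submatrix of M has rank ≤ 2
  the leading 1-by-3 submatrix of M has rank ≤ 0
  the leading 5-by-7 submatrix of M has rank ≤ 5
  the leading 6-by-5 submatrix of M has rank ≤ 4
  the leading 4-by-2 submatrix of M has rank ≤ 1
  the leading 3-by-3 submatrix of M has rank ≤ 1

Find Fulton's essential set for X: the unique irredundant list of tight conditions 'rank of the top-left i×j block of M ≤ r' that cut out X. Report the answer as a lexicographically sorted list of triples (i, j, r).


Recovering R(i,j) via the rank-extension bound from the 16 conditions:

  0  0  0  1  1  1  1
  0  0  0  1  1  1  2
  1  1  1  2  2  2  3
  1  1  2  3  3  3  4
  1  2  3  4  4  4  5
  1  2  3  4  4  5  6
  1  2  3  4  5  6  7

second differences of R give the permutation w = (4, 7, 1, 3, 2, 6, 5).

4 SE-corners of the 10-cell Rothe diagram give Ess(w):

[(2, 3, 0), (2, 6, 1), (4, 2, 1), (6, 5, 4)]


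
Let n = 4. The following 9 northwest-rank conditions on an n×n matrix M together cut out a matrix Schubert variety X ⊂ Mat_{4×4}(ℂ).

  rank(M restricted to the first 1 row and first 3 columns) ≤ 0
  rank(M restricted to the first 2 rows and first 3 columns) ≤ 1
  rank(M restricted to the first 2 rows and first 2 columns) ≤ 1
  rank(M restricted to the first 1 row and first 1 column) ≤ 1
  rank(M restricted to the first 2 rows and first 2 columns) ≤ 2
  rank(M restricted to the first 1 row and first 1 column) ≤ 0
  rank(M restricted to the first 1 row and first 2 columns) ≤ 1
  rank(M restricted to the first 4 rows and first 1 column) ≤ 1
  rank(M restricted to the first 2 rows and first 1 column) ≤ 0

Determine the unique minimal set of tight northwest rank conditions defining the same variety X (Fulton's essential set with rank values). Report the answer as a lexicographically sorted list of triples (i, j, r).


Propagating the 9 rank bounds to every northwest block:

  0 0 0 1
  0 1 1 2
  1 2 2 3
  1 2 3 4

hence w(1..4) = (4, 2, 1, 3).

ℓ(w)=4; the 2 essential cells (i,j,r):

[(1, 3, 0), (2, 1, 0)]


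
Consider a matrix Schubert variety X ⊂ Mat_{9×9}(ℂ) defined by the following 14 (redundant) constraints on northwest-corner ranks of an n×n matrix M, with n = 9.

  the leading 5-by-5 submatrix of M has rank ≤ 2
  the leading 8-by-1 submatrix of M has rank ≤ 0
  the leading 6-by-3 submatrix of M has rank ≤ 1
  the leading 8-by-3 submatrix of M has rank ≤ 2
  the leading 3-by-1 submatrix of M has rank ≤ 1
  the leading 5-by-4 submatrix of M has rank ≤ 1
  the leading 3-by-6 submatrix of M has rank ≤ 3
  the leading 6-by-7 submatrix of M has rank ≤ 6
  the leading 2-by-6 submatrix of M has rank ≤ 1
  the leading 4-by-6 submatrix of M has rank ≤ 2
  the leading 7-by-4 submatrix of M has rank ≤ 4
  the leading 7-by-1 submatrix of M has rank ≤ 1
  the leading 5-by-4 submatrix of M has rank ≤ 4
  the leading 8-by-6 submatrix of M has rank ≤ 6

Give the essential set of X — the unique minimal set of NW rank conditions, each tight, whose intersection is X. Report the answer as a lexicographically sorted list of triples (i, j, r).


Computing R[i][j] = min implied NW-rank bound (n=9, 14 conditions):

  row 1: 0 | 1 | 1 | 1 | 1 | 1 | 1 | 1 | 1
  row 2: 0 | 1 | 1 | 1 | 1 | 1 | 2 | 2 | 2
  row 3: 0 | 1 | 1 | 1 | 2 | 2 | 3 | 3 | 3
  row 4: 0 | 1 | 1 | 1 | 2 | 2 | 3 | 4 | 4
  row 5: 0 | 1 | 1 | 1 | 2 | 3 | 4 | 5 | 5
  row 6: 0 | 1 | 1 | 2 | 3 | 4 | 5 | 6 | 6
  row 7: 0 | 1 | 2 | 3 | 4 | 5 | 6 | 7 | 7
  row 8: 0 | 1 | 2 | 3 | 4 | 5 | 6 | 7 | 8
  row 9: 1 | 2 | 3 | 4 | 5 | 6 | 7 | 8 | 9

hence w(1..9) = (2, 7, 5, 8, 6, 4, 3, 9, 1).

D(w) has 20 cells with 5 SE-corners; essential set:

[(2, 6, 1), (4, 6, 2), (5, 4, 1), (6, 3, 1), (8, 1, 0)]


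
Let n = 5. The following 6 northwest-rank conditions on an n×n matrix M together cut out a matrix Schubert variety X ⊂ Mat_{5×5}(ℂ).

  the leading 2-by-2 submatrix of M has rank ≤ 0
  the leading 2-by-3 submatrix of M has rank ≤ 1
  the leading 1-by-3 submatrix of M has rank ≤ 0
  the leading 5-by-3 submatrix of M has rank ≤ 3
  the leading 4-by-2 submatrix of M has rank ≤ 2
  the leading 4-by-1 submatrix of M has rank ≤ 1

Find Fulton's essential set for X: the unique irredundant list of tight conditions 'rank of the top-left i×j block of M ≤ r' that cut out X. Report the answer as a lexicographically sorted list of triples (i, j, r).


Rank table r_w(5×5) implied by the 6 constraints:

  R[1]: 0  0  0  1  1
  R[2]: 0  0  1  2  2
  R[3]: 1  1  2  3  3
  R[4]: 1  2  3  4  4
  R[5]: 1  2  3  4  5

the unique w with this rank table is (4, 3, 1, 2, 5).

Rothe diagram D(w) (5 cells), 2 SE-corners (essential conditions):

[(1, 3, 0), (2, 2, 0)]


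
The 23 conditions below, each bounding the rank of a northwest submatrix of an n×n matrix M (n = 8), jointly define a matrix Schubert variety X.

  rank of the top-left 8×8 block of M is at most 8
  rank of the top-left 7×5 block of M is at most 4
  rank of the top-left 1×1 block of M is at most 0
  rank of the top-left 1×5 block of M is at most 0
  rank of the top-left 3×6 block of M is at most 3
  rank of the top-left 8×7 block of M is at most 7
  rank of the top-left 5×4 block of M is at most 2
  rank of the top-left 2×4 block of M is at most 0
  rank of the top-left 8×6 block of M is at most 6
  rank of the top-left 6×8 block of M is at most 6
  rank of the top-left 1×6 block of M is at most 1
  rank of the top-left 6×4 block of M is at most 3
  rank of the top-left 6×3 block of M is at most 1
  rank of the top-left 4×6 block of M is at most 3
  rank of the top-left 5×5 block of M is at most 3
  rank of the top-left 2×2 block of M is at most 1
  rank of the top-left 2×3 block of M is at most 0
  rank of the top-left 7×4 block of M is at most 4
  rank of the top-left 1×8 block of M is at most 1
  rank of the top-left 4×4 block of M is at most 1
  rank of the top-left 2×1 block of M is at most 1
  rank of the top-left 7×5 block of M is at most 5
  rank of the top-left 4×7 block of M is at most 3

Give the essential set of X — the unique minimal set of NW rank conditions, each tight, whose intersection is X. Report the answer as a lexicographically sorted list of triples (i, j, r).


Recovering R(i,j) via the rank-extension bound from the 23 conditions:

  i=1: 0  0  0  0  0  1  1  1
  i=2: 0  0  0  0  1  2  2  2
  i=3: 1  1  1  1  2  3  3  3
  i=4: 1  1  1  1  2  3  3  4
  i=5: 1  1  1  2  3  4  4  5
  i=6: 1  1  1  2  3  4  5  6
  i=7: 1  2  2  3  4  5  6  7
  i=8: 1  2  3  4  5  6  7  8

giving w = (6, 5, 1, 8, 4, 7, 2, 3) via Δ²R.

Rothe diagram D(w) (17 cells), 5 SE-corners (essential conditions):

[(1, 5, 0), (2, 4, 0), (4, 4, 1), (4, 7, 3), (6, 3, 1)]


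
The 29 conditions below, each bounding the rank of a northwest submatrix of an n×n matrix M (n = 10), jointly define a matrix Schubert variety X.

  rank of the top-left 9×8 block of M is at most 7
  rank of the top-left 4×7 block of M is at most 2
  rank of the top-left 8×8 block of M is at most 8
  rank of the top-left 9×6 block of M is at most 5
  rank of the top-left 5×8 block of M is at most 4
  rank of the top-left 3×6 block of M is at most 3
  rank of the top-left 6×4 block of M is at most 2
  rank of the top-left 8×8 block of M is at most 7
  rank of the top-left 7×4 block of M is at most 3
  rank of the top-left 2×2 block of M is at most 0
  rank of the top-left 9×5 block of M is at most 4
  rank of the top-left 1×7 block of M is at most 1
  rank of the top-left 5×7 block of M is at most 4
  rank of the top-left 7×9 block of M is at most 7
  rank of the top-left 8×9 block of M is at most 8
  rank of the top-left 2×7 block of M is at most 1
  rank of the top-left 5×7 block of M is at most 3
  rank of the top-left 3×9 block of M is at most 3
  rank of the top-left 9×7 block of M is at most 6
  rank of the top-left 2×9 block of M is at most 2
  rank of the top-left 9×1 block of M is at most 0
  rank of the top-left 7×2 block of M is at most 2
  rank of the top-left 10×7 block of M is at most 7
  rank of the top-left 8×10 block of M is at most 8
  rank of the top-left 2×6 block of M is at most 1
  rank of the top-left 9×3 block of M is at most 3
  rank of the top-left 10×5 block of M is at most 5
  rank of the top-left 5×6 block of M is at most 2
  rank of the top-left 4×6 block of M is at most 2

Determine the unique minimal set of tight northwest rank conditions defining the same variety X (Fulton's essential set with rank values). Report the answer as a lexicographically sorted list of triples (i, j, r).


The tightest implied rank at each (i,j), from the 29 conditions:

  row 1: 0  0  1  1  1  1  1  1  1  1
  row 2: 0  0  1  1  1  1  1  2  2  2
  row 3: 0  1  2  2  2  2  2  3  3  3
  row 4: 0  1  2  2  2  2  2  3  4  4
  row 5: 0  1  2  2  2  2  3  4  5  5
  row 6: 0  1  2  2  3  3  4  5  6  6
  row 7: 0  1  2  3  4  4  5  6  7  7
  row 8: 0  1  2  3  4  5  6  7  8  8
  row 9: 0  1  2  3  4  5  6  7  8  9
  row 10: 1  2  3  4  5  6  7  8  9  10

hence w(1..10) = (3, 8, 2, 9, 7, 5, 4, 6, 10, 1).

ℓ(w)=23; the 6 essential cells (i,j,r):

[(2, 2, 0), (2, 7, 1), (4, 7, 2), (5, 6, 2), (6, 4, 2), (9, 1, 0)]


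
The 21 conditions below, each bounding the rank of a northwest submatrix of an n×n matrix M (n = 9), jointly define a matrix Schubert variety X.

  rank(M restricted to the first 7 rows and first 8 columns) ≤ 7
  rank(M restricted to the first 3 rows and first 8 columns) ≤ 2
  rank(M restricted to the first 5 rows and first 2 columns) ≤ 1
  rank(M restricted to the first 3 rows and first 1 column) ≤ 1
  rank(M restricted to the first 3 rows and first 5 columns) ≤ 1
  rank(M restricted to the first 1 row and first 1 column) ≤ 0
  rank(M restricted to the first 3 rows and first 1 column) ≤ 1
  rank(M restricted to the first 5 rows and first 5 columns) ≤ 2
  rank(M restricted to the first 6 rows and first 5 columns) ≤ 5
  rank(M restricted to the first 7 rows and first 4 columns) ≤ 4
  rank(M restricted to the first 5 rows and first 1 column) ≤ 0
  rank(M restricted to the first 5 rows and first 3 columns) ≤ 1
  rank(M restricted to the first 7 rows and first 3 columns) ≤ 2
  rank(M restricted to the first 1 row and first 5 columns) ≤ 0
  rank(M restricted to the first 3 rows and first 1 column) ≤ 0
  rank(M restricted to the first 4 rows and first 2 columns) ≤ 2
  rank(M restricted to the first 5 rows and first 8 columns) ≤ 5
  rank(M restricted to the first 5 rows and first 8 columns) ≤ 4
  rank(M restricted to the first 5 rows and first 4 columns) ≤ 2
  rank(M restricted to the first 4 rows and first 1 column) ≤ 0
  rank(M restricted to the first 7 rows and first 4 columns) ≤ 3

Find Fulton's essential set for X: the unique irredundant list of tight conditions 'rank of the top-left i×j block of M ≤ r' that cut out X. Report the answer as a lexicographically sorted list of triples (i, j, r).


Recovering R(i,j) via the rank-extension bound from the 21 conditions:

  0 | 0 | 0 | 0 | 0 | 1 | 1 | 1 | 1
  0 | 1 | 1 | 1 | 1 | 2 | 2 | 2 | 2
  0 | 1 | 1 | 1 | 1 | 2 | 2 | 2 | 3
  0 | 1 | 1 | 2 | 2 | 3 | 3 | 3 | 4
  0 | 1 | 1 | 2 | 2 | 3 | 4 | 4 | 5
  1 | 2 | 2 | 3 | 3 | 4 | 5 | 5 | 6
  1 | 2 | 2 | 3 | 4 | 5 | 6 | 6 | 7
  1 | 2 | 3 | 4 | 5 | 6 | 7 | 7 | 8
  1 | 2 | 3 | 4 | 5 | 6 | 7 | 8 | 9

the unique w with this rank table is (6, 2, 9, 4, 7, 1, 5, 3, 8).

|D(w)|=18, |Ess(w)|=7:

[(1, 5, 0), (3, 5, 1), (3, 8, 2), (5, 1, 0), (5, 3, 1), (5, 5, 2), (7, 3, 2)]


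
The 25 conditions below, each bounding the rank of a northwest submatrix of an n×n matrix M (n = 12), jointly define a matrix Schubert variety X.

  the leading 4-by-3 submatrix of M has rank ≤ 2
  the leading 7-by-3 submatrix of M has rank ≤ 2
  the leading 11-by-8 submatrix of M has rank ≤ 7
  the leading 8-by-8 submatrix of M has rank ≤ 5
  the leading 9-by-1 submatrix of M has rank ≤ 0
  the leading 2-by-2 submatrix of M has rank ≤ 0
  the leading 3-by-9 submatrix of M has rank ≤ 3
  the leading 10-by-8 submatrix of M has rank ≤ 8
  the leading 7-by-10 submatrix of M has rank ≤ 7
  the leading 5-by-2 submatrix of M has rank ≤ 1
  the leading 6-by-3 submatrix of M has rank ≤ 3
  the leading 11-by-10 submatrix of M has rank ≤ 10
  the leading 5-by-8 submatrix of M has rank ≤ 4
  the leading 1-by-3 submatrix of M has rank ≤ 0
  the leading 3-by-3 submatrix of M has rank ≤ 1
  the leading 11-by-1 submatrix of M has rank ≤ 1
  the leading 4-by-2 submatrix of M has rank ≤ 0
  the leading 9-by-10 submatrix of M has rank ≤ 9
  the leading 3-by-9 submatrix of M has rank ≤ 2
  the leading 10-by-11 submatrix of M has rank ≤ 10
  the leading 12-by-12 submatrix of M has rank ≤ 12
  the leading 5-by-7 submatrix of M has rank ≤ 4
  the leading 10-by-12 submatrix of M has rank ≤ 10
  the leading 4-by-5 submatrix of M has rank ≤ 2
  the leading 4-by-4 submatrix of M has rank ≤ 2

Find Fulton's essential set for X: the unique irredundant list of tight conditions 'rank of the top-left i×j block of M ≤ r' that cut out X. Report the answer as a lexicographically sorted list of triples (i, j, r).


Reconstructing r_w from the 25 given conditions:

  R[1]: 0  0  0  1  1  1  1  1  1  1  1  1
  R[2]: 0  0  1  2  2  2  2  2  2  2  2  2
  R[3]: 0  0  1  2  2  2  2  2  2  3  3  3
  R[4]: 0  0  1  2  2  3  3  3  3  4  4  4
  R[5]: 0  1  2  3  3  4  4  4  4  5  5  5
  R[6]: 0  1  2  3  4  5  5  5  5  6  6  6
  R[7]: 0  1  2  3  4  5  5  5  6  7  7  7
  R[8]: 0  1  2  3  4  5  5  5  6  7  8  8
  R[9]: 0  1  2  3  4  5  6  6  7  8  9  9
  R[10]: 1  2  3  4  5  6  7  7  8  9  10  10
  R[11]: 1  2  3  4  5  6  7  7  8  9  10  11
  R[12]: 1  2  3  4  5  6  7  8  9  10  11  12

reading off 1-entries of Δ²R: w = (4, 3, 10, 6, 2, 5, 9, 11, 7, 1, 12, 8).

D(w) has 25 cells with 7 SE-corners; essential set:

[(1, 3, 0), (3, 9, 2), (4, 2, 0), (4, 5, 2), (8, 8, 5), (9, 1, 0), (11, 8, 7)]


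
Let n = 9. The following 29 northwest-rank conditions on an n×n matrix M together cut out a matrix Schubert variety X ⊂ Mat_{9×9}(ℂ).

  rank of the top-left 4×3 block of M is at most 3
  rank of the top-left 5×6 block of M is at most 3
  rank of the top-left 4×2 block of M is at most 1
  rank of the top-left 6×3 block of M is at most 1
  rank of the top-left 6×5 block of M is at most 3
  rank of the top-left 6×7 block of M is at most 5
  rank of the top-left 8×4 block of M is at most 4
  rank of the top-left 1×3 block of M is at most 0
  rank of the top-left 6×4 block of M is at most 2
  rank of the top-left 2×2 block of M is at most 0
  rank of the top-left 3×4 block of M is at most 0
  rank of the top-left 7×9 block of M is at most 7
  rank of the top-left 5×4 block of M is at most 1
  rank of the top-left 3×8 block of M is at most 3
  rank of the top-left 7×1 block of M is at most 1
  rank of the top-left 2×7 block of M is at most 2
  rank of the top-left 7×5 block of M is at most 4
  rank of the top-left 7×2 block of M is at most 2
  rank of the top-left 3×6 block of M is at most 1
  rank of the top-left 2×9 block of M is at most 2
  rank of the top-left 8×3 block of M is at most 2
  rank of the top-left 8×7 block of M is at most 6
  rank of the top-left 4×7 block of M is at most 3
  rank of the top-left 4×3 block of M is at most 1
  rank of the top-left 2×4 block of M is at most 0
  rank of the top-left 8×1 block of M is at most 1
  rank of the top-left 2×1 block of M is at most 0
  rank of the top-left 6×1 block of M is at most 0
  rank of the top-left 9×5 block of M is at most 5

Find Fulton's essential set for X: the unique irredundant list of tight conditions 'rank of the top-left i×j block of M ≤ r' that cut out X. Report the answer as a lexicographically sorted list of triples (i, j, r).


Propagating the 29 rank bounds to every northwest block:

  0 | 0 | 0 | 0 | 1 | 1 | 1 | 1 | 1
  0 | 0 | 0 | 0 | 1 | 1 | 2 | 2 | 2
  0 | 0 | 0 | 0 | 1 | 1 | 2 | 3 | 3
  0 | 1 | 1 | 1 | 2 | 2 | 3 | 4 | 4
  0 | 1 | 1 | 1 | 2 | 3 | 4 | 5 | 5
  0 | 1 | 1 | 2 | 3 | 4 | 5 | 6 | 6
  1 | 2 | 2 | 3 | 4 | 5 | 6 | 7 | 7
  1 | 2 | 2 | 3 | 4 | 5 | 6 | 7 | 8
  1 | 2 | 3 | 4 | 5 | 6 | 7 | 8 | 9

the unique w with this rank table is (5, 7, 8, 2, 6, 4, 1, 9, 3).

|D(w)|=21, |Ess(w)|=6:

[(3, 4, 0), (3, 6, 1), (5, 4, 1), (6, 1, 0), (6, 3, 1), (8, 3, 2)]


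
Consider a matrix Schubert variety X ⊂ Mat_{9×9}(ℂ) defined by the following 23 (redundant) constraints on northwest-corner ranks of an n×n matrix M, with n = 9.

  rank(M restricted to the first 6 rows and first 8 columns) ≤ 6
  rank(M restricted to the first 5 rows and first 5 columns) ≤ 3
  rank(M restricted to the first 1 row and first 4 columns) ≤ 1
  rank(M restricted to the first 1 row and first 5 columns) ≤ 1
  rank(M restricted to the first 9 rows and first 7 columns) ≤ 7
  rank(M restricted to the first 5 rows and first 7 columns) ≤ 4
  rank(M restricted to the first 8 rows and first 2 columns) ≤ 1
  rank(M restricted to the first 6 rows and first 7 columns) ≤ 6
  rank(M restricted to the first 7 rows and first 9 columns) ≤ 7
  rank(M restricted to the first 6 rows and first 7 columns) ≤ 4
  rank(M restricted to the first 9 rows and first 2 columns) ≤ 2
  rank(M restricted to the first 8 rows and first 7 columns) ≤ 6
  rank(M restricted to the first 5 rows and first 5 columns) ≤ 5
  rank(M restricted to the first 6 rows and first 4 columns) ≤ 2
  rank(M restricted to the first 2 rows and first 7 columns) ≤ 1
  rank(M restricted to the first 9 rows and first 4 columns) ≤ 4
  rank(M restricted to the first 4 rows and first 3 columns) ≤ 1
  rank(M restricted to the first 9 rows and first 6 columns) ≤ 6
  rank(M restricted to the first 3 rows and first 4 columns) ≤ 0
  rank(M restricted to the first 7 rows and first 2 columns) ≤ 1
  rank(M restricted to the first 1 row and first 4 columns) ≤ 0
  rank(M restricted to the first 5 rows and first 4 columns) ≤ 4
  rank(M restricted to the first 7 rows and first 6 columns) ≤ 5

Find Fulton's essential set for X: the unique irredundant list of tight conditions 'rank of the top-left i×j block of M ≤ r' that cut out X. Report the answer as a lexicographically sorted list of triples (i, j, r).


Reconstructing r_w from the 23 given conditions:

  R[1]: 0, 0, 0, 0, 1, 1, 1, 1, 1
  R[2]: 0, 0, 0, 0, 1, 1, 1, 2, 2
  R[3]: 0, 0, 0, 0, 1, 2, 2, 3, 3
  R[4]: 1, 1, 1, 1, 2, 3, 3, 4, 4
  R[5]: 1, 1, 2, 2, 3, 4, 4, 5, 5
  R[6]: 1, 1, 2, 2, 3, 4, 4, 5, 6
  R[7]: 1, 1, 2, 3, 4, 5, 5, 6, 7
  R[8]: 1, 1, 2, 3, 4, 5, 6, 7, 8
  R[9]: 1, 2, 3, 4, 5, 6, 7, 8, 9

second differences of R give the permutation w = (5, 8, 6, 1, 3, 9, 4, 7, 2).

ℓ(w)=20; the 5 essential cells (i,j,r):

[(2, 7, 1), (3, 4, 0), (6, 4, 2), (6, 7, 4), (8, 2, 1)]


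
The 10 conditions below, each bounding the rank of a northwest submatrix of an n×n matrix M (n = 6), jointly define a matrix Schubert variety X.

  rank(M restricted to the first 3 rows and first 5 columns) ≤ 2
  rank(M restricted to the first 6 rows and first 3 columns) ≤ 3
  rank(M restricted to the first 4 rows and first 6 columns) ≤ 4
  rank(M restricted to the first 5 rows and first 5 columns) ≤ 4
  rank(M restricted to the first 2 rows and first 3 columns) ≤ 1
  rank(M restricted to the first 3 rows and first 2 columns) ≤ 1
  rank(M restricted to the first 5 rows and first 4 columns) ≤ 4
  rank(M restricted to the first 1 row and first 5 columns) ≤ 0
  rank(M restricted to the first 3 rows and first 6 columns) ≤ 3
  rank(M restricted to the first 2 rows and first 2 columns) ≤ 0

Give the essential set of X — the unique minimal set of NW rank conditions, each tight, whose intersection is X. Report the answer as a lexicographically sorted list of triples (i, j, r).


Propagating the 10 rank bounds to every northwest block:

  R[1]: 0 | 0 | 0 | 0 | 0 | 1
  R[2]: 0 | 0 | 1 | 1 | 1 | 2
  R[3]: 1 | 1 | 2 | 2 | 2 | 3
  R[4]: 1 | 2 | 3 | 3 | 3 | 4
  R[5]: 1 | 2 | 3 | 4 | 4 | 5
  R[6]: 1 | 2 | 3 | 4 | 5 | 6

second differences of R give the permutation w = (6, 3, 1, 2, 4, 5).

ℓ(w)=7; the 2 essential cells (i,j,r):

[(1, 5, 0), (2, 2, 0)]


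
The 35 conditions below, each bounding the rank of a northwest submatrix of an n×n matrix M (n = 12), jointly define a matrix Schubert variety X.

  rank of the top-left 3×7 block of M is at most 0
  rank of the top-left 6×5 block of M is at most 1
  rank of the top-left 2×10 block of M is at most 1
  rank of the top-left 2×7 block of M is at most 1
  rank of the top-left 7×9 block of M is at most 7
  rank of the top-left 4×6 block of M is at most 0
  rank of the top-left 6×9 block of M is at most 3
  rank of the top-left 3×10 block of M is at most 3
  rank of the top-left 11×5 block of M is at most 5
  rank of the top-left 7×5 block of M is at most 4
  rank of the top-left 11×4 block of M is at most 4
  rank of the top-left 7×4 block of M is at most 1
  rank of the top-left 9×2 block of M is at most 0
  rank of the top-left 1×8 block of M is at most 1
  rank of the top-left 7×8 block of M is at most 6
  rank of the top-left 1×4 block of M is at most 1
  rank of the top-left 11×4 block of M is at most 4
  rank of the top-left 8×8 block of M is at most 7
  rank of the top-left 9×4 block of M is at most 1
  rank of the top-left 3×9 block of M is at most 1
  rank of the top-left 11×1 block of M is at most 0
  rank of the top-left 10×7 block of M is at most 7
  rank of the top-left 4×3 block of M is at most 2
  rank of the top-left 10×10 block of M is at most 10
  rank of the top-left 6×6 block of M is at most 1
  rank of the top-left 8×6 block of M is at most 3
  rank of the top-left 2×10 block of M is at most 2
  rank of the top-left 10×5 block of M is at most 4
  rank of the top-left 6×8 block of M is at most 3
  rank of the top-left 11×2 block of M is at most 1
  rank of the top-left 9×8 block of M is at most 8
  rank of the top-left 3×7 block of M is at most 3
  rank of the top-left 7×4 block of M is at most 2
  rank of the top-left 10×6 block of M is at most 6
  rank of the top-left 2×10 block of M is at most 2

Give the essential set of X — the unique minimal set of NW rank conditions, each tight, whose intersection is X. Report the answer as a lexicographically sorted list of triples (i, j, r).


Propagating the 35 rank bounds to every northwest block:

  row 1: 0 | 0 | 0 | 0 | 0 | 0 | 0 | 1 | 1 | 1 | 1 | 1
  row 2: 0 | 0 | 0 | 0 | 0 | 0 | 0 | 1 | 1 | 1 | 2 | 2
  row 3: 0 | 0 | 0 | 0 | 0 | 0 | 0 | 1 | 1 | 2 | 3 | 3
  row 4: 0 | 0 | 0 | 0 | 0 | 0 | 1 | 2 | 2 | 3 | 4 | 4
  row 5: 0 | 0 | 1 | 1 | 1 | 1 | 2 | 3 | 3 | 4 | 5 | 5
  row 6: 0 | 0 | 1 | 1 | 1 | 1 | 2 | 3 | 3 | 4 | 5 | 6
  row 7: 0 | 0 | 1 | 1 | 2 | 2 | 3 | 4 | 4 | 5 | 6 | 7
  row 8: 0 | 0 | 1 | 1 | 2 | 3 | 4 | 5 | 5 | 6 | 7 | 8
  row 9: 0 | 0 | 1 | 1 | 2 | 3 | 4 | 5 | 6 | 7 | 8 | 9
  row 10: 0 | 1 | 2 | 2 | 3 | 4 | 5 | 6 | 7 | 8 | 9 | 10
  row 11: 0 | 1 | 2 | 3 | 4 | 5 | 6 | 7 | 8 | 9 | 10 | 11
  row 12: 1 | 2 | 3 | 4 | 5 | 6 | 7 | 8 | 9 | 10 | 11 | 12

giving w = (8, 11, 10, 7, 3, 12, 5, 6, 9, 2, 4, 1) via Δ²R.

|D(w)|=49, |Ess(w)|=9:

[(2, 10, 1), (3, 7, 0), (3, 9, 1), (4, 6, 0), (6, 6, 1), (6, 9, 3), (9, 2, 0), (9, 4, 1), (11, 1, 0)]


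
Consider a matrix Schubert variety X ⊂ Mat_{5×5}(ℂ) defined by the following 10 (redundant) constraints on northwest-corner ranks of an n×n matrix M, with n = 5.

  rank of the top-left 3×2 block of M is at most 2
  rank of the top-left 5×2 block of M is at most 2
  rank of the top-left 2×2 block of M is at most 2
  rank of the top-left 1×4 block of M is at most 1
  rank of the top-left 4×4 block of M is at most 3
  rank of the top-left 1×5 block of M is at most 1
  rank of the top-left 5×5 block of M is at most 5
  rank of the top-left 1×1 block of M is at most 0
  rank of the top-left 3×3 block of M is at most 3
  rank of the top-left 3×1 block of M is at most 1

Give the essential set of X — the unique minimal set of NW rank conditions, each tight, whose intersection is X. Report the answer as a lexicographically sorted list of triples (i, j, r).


Rank table r_w(5×5) implied by the 10 constraints:

  0 | 1 | 1 | 1 | 1
  1 | 2 | 2 | 2 | 2
  1 | 2 | 3 | 3 | 3
  1 | 2 | 3 | 3 | 4
  1 | 2 | 3 | 4 | 5

reading off 1-entries of Δ²R: w = (2, 1, 3, 5, 4).

|D(w)|=2, |Ess(w)|=2:

[(1, 1, 0), (4, 4, 3)]


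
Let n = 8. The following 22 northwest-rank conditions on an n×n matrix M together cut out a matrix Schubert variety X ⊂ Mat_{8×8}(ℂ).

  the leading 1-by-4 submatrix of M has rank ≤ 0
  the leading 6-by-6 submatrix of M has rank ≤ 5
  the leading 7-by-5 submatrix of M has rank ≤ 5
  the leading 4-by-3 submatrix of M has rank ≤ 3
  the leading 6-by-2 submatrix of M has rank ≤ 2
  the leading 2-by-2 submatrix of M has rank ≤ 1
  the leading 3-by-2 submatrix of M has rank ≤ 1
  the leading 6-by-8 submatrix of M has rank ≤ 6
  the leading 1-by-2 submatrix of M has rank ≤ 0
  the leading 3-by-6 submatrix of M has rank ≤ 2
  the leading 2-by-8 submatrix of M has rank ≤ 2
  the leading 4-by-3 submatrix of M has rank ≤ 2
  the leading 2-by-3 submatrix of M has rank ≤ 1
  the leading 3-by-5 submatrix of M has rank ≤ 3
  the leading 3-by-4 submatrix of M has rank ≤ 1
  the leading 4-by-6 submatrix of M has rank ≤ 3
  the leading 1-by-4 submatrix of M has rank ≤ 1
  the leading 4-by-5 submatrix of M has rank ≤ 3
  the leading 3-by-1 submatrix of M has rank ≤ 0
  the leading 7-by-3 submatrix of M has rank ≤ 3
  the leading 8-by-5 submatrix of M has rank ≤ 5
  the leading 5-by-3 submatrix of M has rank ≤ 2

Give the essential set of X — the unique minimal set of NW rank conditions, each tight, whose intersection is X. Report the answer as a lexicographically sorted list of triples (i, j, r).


Computing R[i][j] = min implied NW-rank bound (n=8, 22 conditions):

  row 1: 0 | 0 | 0 | 0 | 1 | 1 | 1 | 1
  row 2: 0 | 1 | 1 | 1 | 2 | 2 | 2 | 2
  row 3: 0 | 1 | 1 | 1 | 2 | 2 | 3 | 3
  row 4: 1 | 2 | 2 | 2 | 3 | 3 | 4 | 4
  row 5: 1 | 2 | 2 | 3 | 4 | 4 | 5 | 5
  row 6: 1 | 2 | 3 | 4 | 5 | 5 | 6 | 6
  row 7: 1 | 2 | 3 | 4 | 5 | 6 | 7 | 7
  row 8: 1 | 2 | 3 | 4 | 5 | 6 | 7 | 8

second differences of R give the permutation w = (5, 2, 7, 1, 4, 3, 6, 8).

ℓ(w)=10; the 5 essential cells (i,j,r):

[(1, 4, 0), (3, 1, 0), (3, 4, 1), (3, 6, 2), (5, 3, 2)]


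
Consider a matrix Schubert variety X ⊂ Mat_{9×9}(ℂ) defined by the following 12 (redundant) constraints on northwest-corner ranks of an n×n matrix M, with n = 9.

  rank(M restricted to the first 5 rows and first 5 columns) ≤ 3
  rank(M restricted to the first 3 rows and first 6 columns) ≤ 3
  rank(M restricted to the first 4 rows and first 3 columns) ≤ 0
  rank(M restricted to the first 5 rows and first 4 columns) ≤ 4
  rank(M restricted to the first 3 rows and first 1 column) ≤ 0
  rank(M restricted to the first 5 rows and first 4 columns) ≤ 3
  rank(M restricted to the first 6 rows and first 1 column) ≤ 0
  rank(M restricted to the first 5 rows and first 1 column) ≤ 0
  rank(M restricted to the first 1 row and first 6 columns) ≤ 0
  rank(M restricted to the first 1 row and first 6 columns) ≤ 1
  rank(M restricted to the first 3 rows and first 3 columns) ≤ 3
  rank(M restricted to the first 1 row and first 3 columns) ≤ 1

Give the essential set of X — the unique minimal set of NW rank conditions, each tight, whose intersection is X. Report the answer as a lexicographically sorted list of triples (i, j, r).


Rank table r_w(9×9) implied by the 12 constraints:

  R[1]: 0 | 0 | 0 | 0 | 0 | 0 | 1 | 1 | 1
  R[2]: 0 | 0 | 0 | 1 | 1 | 1 | 2 | 2 | 2
  R[3]: 0 | 0 | 0 | 1 | 2 | 2 | 3 | 3 | 3
  R[4]: 0 | 0 | 0 | 1 | 2 | 3 | 4 | 4 | 4
  R[5]: 0 | 1 | 1 | 2 | 3 | 4 | 5 | 5 | 5
  R[6]: 0 | 1 | 2 | 3 | 4 | 5 | 6 | 6 | 6
  R[7]: 1 | 2 | 3 | 4 | 5 | 6 | 7 | 7 | 7
  R[8]: 1 | 2 | 3 | 4 | 5 | 6 | 7 | 8 | 8
  R[9]: 1 | 2 | 3 | 4 | 5 | 6 | 7 | 8 | 9

so w = (7, 4, 5, 6, 2, 3, 1, 8, 9).

Fulton essential set (3 of the 17 Rothe cells):

[(1, 6, 0), (4, 3, 0), (6, 1, 0)]


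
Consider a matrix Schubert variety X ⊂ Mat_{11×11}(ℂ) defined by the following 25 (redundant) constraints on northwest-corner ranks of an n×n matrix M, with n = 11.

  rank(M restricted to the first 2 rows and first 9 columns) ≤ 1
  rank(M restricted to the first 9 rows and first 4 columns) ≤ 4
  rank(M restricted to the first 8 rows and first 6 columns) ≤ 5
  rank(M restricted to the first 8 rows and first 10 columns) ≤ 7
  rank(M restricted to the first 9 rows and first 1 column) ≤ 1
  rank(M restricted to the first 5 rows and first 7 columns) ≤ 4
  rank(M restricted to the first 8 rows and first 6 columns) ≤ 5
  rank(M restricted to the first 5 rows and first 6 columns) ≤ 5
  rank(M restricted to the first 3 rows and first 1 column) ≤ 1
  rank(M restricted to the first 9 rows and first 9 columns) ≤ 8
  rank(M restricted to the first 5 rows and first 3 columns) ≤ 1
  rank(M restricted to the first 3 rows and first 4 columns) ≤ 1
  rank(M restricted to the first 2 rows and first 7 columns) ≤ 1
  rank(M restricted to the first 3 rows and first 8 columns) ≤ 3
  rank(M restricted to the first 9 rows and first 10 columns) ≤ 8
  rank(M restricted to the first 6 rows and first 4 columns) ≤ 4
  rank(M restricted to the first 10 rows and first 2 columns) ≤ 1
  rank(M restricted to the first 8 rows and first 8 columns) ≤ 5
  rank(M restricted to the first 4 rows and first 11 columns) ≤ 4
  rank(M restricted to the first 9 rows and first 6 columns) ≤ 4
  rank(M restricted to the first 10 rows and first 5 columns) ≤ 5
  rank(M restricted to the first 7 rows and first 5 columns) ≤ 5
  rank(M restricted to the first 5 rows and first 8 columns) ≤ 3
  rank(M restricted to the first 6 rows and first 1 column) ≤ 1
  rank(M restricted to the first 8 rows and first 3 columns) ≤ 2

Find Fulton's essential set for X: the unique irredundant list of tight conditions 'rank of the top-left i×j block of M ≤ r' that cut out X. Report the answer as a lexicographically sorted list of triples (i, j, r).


Rank table r_w(11×11) implied by the 25 constraints:

  i=1: 1, 1, 1, 1, 1, 1, 1, 1, 1, 1, 1
  i=2: 1, 1, 1, 1, 1, 1, 1, 1, 1, 2, 2
  i=3: 1, 1, 1, 1, 2, 2, 2, 2, 2, 3, 3
  i=4: 1, 1, 1, 2, 3, 3, 3, 3, 3, 4, 4
  i=5: 1, 1, 1, 2, 3, 3, 3, 3, 4, 5, 5
  i=6: 1, 1, 2, 3, 4, 4, 4, 4, 5, 6, 6
  i=7: 1, 1, 2, 3, 4, 4, 5, 5, 6, 7, 7
  i=8: 1, 1, 2, 3, 4, 4, 5, 5, 6, 7, 8
  i=9: 1, 1, 2, 3, 4, 4, 5, 6, 7, 8, 9
  i=10: 1, 1, 2, 3, 4, 5, 6, 7, 8, 9, 10
  i=11: 1, 2, 3, 4, 5, 6, 7, 8, 9, 10, 11

giving w = (1, 10, 5, 4, 9, 3, 7, 11, 8, 6, 2) via Δ²R.

7 SE-corners of the 27-cell Rothe diagram give Ess(w):

[(2, 9, 1), (3, 4, 1), (5, 3, 1), (5, 8, 3), (8, 8, 5), (9, 6, 4), (10, 2, 1)]


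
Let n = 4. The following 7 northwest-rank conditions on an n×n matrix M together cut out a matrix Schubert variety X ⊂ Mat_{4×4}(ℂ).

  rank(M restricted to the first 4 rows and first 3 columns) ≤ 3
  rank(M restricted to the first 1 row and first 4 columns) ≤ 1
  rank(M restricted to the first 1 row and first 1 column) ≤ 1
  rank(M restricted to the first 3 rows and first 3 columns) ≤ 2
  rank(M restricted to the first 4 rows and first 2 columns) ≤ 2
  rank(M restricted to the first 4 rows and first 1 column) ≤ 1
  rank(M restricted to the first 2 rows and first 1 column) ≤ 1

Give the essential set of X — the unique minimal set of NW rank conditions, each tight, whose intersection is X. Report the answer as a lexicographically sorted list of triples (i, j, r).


Reconstructing r_w from the 7 given conditions:

  row 1: 1 | 1 | 1 | 1
  row 2: 1 | 2 | 2 | 2
  row 3: 1 | 2 | 2 | 3
  row 4: 1 | 2 | 3 | 4

second differences of R give the permutation w = (1, 2, 4, 3).

ℓ(w)=1; the 1 essential cell (i,j,r):

[(3, 3, 2)]


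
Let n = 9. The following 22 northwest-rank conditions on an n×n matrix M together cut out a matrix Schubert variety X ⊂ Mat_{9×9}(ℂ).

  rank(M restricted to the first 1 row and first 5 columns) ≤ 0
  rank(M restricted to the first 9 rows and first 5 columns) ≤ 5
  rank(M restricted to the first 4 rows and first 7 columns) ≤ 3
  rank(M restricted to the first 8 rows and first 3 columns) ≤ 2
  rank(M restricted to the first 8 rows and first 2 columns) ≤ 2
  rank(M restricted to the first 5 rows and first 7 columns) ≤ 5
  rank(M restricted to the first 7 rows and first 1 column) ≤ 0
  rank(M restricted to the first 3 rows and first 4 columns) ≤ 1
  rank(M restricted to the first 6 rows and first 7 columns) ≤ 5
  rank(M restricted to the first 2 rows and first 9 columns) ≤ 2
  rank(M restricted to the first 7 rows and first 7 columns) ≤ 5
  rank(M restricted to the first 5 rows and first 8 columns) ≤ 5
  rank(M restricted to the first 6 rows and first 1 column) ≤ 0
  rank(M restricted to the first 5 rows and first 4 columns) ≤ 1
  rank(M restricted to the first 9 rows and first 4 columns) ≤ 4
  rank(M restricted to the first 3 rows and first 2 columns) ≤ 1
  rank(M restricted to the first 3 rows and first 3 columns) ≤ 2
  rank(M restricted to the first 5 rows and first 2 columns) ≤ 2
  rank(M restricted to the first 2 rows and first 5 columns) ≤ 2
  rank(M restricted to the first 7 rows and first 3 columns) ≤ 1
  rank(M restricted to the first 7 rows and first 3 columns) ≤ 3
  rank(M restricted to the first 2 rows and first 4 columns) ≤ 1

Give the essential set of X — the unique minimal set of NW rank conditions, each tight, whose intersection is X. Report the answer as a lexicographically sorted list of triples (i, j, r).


The tightest implied rank at each (i,j), from the 22 conditions:

  row 1: 0 0 0 0 0 1 1 1 1
  row 2: 0 1 1 1 1 2 2 2 2
  row 3: 0 1 1 1 2 3 3 3 3
  row 4: 0 1 1 1 2 3 3 4 4
  row 5: 0 1 1 1 2 3 4 5 5
  row 6: 0 1 1 2 3 4 5 6 6
  row 7: 0 1 1 2 3 4 5 6 7
  row 8: 1 2 2 3 4 5 6 7 8
  row 9: 1 2 3 4 5 6 7 8 9

second differences of R give the permutation w = (6, 2, 5, 8, 7, 4, 9, 1, 3).

Fulton essential set (5 of the 20 Rothe cells):

[(1, 5, 0), (4, 7, 3), (5, 4, 1), (7, 1, 0), (7, 3, 1)]


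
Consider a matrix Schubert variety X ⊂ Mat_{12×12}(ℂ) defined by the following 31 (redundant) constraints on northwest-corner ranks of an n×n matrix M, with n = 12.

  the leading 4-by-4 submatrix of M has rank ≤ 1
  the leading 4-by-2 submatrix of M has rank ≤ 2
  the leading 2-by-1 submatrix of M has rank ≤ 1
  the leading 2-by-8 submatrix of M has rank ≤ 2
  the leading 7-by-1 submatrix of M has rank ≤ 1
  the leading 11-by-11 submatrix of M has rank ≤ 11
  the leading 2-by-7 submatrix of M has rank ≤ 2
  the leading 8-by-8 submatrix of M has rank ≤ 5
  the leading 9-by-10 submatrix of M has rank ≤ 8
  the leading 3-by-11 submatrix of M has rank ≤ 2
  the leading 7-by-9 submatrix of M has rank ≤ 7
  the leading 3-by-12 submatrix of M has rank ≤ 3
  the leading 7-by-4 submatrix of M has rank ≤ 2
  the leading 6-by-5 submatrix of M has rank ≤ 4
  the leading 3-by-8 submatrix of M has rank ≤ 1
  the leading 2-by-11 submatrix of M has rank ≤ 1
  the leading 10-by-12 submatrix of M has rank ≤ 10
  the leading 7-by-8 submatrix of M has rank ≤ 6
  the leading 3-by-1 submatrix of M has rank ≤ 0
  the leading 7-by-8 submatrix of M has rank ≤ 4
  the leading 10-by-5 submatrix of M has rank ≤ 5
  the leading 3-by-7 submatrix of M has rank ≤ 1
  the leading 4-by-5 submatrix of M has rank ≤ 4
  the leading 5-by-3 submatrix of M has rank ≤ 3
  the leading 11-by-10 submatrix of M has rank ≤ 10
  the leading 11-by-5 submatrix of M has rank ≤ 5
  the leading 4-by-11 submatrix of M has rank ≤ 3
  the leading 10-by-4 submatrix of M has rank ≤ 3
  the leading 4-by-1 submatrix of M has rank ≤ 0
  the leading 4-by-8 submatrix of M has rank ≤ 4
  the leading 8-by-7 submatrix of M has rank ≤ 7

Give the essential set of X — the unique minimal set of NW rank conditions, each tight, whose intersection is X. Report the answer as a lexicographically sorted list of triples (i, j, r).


Rank table r_w(12×12) implied by the 31 constraints:

  R[1]: 0  1  1  1  1  1  1  1  1  1  1  1
  R[2]: 0  1  1  1  1  1  1  1  1  1  1  2
  R[3]: 0  1  1  1  1  1  1  1  2  2  2  3
  R[4]: 0  1  1  1  2  2  2  2  3  3  3  4
  R[5]: 1  2  2  2  3  3  3  3  4  4  4  5
  R[6]: 1  2  2  2  3  4  4  4  5  5  5  6
  R[7]: 1  2  2  2  3  4  4  4  5  6  6  7
  R[8]: 1  2  3  3  4  5  5  5  6  7  7  8
  R[9]: 1  2  3  3  4  5  6  6  7  8  8  9
  R[10]: 1  2  3  3  4  5  6  7  8  9  9  10
  R[11]: 1  2  3  4  5  6  7  8  9  10  10  11
  R[12]: 1  2  3  4  5  6  7  8  9  10  11  12

hence w(1..12) = (2, 12, 9, 5, 1, 6, 10, 3, 7, 8, 4, 11).

ℓ(w)=29; the 7 essential cells (i,j,r):

[(2, 11, 1), (3, 8, 1), (4, 1, 0), (4, 4, 1), (7, 4, 2), (7, 8, 4), (10, 4, 3)]


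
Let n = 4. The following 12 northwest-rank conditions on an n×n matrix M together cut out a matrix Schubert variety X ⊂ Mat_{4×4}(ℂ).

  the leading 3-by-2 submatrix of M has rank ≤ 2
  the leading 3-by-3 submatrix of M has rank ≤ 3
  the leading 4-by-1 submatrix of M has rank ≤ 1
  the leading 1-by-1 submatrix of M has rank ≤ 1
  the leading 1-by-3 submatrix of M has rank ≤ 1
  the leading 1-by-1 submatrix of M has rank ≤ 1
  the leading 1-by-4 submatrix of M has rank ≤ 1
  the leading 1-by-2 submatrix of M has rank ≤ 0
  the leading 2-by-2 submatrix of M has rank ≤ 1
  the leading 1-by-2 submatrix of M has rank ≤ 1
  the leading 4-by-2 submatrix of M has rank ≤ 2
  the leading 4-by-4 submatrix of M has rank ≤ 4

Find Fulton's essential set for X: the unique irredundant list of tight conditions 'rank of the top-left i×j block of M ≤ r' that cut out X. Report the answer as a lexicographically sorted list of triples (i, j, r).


Propagating the 12 rank bounds to every northwest block:

  R[1]: 0 | 0 | 1 | 1
  R[2]: 1 | 1 | 2 | 2
  R[3]: 1 | 2 | 3 | 3
  R[4]: 1 | 2 | 3 | 4

second differences of R give the permutation w = (3, 1, 2, 4).

|D(w)|=2, |Ess(w)|=1:

[(1, 2, 0)]


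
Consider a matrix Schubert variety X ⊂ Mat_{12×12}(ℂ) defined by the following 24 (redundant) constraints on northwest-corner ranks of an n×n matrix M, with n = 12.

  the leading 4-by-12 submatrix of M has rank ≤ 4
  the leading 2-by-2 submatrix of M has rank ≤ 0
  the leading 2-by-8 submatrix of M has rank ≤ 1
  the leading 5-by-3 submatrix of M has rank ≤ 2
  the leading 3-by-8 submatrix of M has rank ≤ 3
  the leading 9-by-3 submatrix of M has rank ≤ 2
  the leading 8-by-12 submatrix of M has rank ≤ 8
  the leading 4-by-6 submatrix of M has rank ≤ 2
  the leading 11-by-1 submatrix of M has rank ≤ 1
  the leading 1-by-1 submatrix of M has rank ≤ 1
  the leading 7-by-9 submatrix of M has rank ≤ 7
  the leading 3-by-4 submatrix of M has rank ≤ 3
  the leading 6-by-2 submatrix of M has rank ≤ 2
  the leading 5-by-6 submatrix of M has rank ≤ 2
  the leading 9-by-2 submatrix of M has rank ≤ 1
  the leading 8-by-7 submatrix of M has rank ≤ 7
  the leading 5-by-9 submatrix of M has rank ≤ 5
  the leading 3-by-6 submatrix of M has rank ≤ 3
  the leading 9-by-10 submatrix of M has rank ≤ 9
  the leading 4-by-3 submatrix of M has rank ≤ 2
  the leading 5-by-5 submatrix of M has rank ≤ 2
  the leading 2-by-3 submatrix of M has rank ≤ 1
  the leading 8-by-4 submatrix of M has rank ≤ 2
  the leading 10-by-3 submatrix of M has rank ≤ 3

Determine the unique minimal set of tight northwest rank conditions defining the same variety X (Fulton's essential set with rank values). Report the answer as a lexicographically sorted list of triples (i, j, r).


Rank table r_w(12×12) implied by the 24 constraints:

  row 1: 0, 0, 1, 1, 1, 1, 1, 1, 1, 1, 1, 1
  row 2: 0, 0, 1, 1, 1, 1, 1, 1, 2, 2, 2, 2
  row 3: 1, 1, 2, 2, 2, 2, 2, 2, 3, 3, 3, 3
  row 4: 1, 1, 2, 2, 2, 2, 3, 3, 4, 4, 4, 4
  row 5: 1, 1, 2, 2, 2, 2, 3, 4, 5, 5, 5, 5
  row 6: 1, 1, 2, 2, 3, 3, 4, 5, 6, 6, 6, 6
  row 7: 1, 1, 2, 2, 3, 4, 5, 6, 7, 7, 7, 7
  row 8: 1, 1, 2, 2, 3, 4, 5, 6, 7, 8, 8, 8
  row 9: 1, 1, 2, 3, 4, 5, 6, 7, 8, 9, 9, 9
  row 10: 1, 2, 3, 4, 5, 6, 7, 8, 9, 10, 10, 10
  row 11: 1, 2, 3, 4, 5, 6, 7, 8, 9, 10, 11, 11
  row 12: 1, 2, 3, 4, 5, 6, 7, 8, 9, 10, 11, 12

hence w(1..12) = (3, 9, 1, 7, 8, 5, 6, 10, 4, 2, 11, 12).

ℓ(w)=24; the 5 essential cells (i,j,r):

[(2, 2, 0), (2, 8, 1), (5, 6, 2), (8, 4, 2), (9, 2, 1)]
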